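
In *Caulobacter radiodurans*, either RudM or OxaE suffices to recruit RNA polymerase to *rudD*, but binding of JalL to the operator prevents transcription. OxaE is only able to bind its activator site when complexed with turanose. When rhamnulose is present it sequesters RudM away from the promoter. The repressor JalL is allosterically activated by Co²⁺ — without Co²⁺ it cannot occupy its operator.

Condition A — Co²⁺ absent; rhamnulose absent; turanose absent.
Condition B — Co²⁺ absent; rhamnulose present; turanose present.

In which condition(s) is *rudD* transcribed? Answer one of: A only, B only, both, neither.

Condition A:
Co²⁺ is absent, so JalL is inactive.
Rhamnulose is absent, so RudM is active.
Turanose is absent, so OxaE is inactive.
Activator RudM is present, so *rudD* is transcribed.
→ *rudD* is ON in A.
Condition B:
Co²⁺ is absent, so JalL is inactive.
Rhamnulose is present, so RudM is inactive.
Turanose is present, so OxaE is active.
Activator OxaE is present, so *rudD* is transcribed.
→ *rudD* is ON in B.

both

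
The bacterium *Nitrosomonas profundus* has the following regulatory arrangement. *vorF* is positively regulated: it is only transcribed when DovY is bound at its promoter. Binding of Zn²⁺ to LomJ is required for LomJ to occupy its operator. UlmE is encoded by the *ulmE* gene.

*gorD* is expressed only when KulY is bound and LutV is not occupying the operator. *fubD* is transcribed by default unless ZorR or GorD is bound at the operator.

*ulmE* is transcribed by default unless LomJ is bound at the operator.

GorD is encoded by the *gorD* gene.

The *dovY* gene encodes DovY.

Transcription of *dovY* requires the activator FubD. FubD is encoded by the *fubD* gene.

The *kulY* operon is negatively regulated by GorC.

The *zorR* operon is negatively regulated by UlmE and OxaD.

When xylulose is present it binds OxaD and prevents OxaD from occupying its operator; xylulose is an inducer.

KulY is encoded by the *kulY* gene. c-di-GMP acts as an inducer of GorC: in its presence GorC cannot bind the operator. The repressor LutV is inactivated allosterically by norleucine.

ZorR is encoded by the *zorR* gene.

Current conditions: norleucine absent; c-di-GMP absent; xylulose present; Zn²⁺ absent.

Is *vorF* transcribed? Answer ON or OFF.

Zn²⁺ is absent, so LomJ is inactive.
With no repressor bound, *ulmE* is transcribed.
So UlmE is produced and active.
Xylulose is present, so OxaD is inactive.
With repressor UlmE bound, *zorR* is not transcribed.
So ZorR is not produced.
c-di-GMP is absent, so GorC is active.
With repressor GorC bound, *kulY* is not transcribed.
So KulY is not produced.
Norleucine is absent, so LutV is active.
With repressor LutV bound, *gorD* is not transcribed.
So GorD is not produced.
With no repressor bound, *fubD* is transcribed.
So FubD is produced and active.
No repressor is bound and FubD is active, so *dovY* is transcribed.
So DovY is produced and active.
No repressor is bound and DovY is active, so *vorF* is transcribed.

ON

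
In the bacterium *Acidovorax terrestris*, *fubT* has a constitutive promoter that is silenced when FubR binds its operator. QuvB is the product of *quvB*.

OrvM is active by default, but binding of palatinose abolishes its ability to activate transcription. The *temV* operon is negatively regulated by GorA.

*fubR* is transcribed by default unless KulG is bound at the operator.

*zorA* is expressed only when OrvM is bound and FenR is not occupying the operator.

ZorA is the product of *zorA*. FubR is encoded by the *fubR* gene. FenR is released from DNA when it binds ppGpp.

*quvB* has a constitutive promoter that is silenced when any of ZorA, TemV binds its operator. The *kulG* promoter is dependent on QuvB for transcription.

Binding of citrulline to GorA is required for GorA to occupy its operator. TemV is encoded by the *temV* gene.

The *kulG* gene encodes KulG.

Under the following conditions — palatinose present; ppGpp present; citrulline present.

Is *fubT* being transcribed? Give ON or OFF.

ON

Palatinose is present, so OrvM is inactive.
ppGpp is present, so FenR is inactive.
Required activator OrvM is absent, so *zorA* is not transcribed.
So ZorA is not produced.
Citrulline is present, so GorA is active.
With repressor GorA bound, *temV* is not transcribed.
So TemV is not produced.
With no repressor bound, *quvB* is transcribed.
So QuvB is produced and active.
No repressor is bound and QuvB is active, so *kulG* is transcribed.
So KulG is produced and active.
With repressor KulG bound, *fubR* is not transcribed.
So FubR is not produced.
With no repressor bound, *fubT* is transcribed.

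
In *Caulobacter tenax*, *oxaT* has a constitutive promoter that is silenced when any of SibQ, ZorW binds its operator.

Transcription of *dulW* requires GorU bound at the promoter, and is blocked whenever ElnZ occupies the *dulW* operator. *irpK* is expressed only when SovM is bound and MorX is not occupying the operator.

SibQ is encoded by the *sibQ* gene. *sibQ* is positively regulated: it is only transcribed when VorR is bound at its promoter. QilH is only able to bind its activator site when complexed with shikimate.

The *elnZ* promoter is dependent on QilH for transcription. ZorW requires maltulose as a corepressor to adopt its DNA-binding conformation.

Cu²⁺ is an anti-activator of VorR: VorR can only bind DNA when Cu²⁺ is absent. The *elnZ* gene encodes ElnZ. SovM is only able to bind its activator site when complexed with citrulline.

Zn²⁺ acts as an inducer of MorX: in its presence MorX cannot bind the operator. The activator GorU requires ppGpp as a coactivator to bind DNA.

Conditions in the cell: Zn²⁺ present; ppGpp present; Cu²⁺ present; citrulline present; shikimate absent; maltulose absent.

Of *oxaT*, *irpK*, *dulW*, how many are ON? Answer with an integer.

3

Cu²⁺ is present, so VorR is inactive.
Required activator VorR is absent, so *sibQ* is not transcribed.
So SibQ is not produced.
Maltulose is absent, so ZorW is inactive.
With no repressor bound, *oxaT* is transcribed.
→ *oxaT* is ON.
Citrulline is present, so SovM is active.
Zn²⁺ is present, so MorX is inactive.
No repressor is bound and SovM is active, so *irpK* is transcribed.
→ *irpK* is ON.
ppGpp is present, so GorU is active.
Shikimate is absent, so QilH is inactive.
Required activator QilH is absent, so *elnZ* is not transcribed.
So ElnZ is not produced.
No repressor is bound and GorU is active, so *dulW* is transcribed.
→ *dulW* is ON.
3 of the 3 genes are transcribed.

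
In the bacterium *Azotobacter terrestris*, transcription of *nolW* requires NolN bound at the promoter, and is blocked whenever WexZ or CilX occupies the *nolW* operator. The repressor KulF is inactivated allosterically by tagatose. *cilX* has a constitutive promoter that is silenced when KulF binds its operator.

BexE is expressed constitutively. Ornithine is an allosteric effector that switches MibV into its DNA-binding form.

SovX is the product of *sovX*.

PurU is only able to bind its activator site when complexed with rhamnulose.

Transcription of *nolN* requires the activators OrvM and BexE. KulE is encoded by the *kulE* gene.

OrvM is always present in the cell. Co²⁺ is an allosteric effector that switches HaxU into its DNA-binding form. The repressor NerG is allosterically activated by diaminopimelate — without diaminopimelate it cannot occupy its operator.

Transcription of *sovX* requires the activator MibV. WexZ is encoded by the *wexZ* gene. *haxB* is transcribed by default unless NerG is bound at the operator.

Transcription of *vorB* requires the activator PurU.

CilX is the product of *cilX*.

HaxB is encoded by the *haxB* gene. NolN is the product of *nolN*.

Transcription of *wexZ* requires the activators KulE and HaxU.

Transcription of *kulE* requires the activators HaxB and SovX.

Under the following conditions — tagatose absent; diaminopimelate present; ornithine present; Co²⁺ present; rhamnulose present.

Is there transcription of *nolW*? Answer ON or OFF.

OrvM is produced constitutively and is active.
BexE is produced constitutively and is active.
No repressor is bound and OrvM and BexE are active, so *nolN* is transcribed.
So NolN is produced and active.
Diaminopimelate is present, so NerG is active.
With repressor NerG bound, *haxB* is not transcribed.
So HaxB is not produced.
Ornithine is present, so MibV is active.
No repressor is bound and MibV is active, so *sovX* is transcribed.
So SovX is produced and active.
Required activator HaxB is absent, so *kulE* is not transcribed.
So KulE is not produced.
Co²⁺ is present, so HaxU is active.
Required activator KulE is absent, so *wexZ* is not transcribed.
So WexZ is not produced.
Tagatose is absent, so KulF is active.
With repressor KulF bound, *cilX* is not transcribed.
So CilX is not produced.
No repressor is bound and NolN is active, so *nolW* is transcribed.

ON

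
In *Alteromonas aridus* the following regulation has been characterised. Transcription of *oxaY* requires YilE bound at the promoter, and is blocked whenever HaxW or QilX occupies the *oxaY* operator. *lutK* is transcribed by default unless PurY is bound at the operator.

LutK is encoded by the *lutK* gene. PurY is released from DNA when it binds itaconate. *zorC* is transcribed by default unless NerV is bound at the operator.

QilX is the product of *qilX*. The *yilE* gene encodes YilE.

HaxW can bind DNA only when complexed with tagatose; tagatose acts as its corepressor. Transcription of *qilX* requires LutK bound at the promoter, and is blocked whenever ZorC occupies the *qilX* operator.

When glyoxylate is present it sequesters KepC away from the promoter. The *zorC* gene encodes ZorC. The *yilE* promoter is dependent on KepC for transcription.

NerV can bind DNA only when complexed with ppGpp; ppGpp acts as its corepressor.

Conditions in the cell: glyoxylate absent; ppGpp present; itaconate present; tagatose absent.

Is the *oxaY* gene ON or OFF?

OFF

Tagatose is absent, so HaxW is inactive.
Glyoxylate is absent, so KepC is active.
No repressor is bound and KepC is active, so *yilE* is transcribed.
So YilE is produced and active.
ppGpp is present, so NerV is active.
With repressor NerV bound, *zorC* is not transcribed.
So ZorC is not produced.
Itaconate is present, so PurY is inactive.
With no repressor bound, *lutK* is transcribed.
So LutK is produced and active.
No repressor is bound and LutK is active, so *qilX* is transcribed.
So QilX is produced and active.
With repressor QilX bound, *oxaY* is not transcribed.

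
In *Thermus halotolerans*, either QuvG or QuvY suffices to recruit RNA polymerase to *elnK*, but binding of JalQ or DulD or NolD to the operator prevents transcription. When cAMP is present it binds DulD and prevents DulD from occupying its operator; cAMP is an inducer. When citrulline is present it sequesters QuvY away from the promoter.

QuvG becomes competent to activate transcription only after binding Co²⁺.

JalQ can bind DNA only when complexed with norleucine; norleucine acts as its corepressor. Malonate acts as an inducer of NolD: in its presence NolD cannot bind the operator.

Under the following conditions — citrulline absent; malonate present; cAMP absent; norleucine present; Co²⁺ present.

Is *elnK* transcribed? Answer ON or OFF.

OFF

Co²⁺ is present, so QuvG is active.
Norleucine is present, so JalQ is active.
Citrulline is absent, so QuvY is active.
cAMP is absent, so DulD is active.
Malonate is present, so NolD is inactive.
With repressor JalQ bound, *elnK* is not transcribed.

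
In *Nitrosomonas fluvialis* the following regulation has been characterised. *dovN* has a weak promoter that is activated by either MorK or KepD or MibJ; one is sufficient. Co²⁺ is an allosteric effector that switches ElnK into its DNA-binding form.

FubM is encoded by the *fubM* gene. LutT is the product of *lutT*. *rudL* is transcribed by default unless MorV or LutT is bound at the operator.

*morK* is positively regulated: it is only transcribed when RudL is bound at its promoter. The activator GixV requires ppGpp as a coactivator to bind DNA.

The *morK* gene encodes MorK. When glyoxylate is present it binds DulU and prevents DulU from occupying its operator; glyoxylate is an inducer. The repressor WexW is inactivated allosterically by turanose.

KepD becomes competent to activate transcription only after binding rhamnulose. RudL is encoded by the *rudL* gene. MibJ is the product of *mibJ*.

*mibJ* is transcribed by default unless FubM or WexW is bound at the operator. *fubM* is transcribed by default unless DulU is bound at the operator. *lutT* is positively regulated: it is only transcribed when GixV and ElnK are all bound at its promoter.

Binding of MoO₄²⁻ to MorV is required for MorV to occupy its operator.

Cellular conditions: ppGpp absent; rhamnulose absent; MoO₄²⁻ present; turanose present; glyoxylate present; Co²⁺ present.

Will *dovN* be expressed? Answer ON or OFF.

OFF

MoO₄²⁻ is present, so MorV is active.
ppGpp is absent, so GixV is inactive.
Co²⁺ is present, so ElnK is active.
Required activator GixV is absent, so *lutT* is not transcribed.
So LutT is not produced.
With repressor MorV bound, *rudL* is not transcribed.
So RudL is not produced.
Required activator RudL is absent, so *morK* is not transcribed.
So MorK is not produced.
Rhamnulose is absent, so KepD is inactive.
Glyoxylate is present, so DulU is inactive.
With no repressor bound, *fubM* is transcribed.
So FubM is produced and active.
Turanose is present, so WexW is inactive.
With repressor FubM bound, *mibJ* is not transcribed.
So MibJ is not produced.
No activator is available at the *dovN* promoter, so *dovN* is not transcribed.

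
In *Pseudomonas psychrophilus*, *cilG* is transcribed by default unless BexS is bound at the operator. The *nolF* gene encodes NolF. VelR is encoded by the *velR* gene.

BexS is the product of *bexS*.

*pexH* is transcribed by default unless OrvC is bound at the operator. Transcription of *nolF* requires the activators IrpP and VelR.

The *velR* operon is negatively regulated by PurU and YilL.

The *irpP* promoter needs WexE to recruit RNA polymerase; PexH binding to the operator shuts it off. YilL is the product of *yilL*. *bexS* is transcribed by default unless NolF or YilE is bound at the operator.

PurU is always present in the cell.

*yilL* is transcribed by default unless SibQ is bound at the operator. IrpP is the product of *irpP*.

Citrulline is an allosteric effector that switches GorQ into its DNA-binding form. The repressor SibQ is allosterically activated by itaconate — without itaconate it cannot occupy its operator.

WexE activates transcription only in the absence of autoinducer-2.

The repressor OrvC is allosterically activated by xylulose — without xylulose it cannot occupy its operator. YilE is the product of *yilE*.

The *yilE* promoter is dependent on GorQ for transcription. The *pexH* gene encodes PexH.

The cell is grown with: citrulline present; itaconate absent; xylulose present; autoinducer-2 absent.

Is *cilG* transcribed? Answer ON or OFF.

ON

Xylulose is present, so OrvC is active.
With repressor OrvC bound, *pexH* is not transcribed.
So PexH is not produced.
Autoinducer-2 is absent, so WexE is active.
No repressor is bound and WexE is active, so *irpP* is transcribed.
So IrpP is produced and active.
PurU is produced constitutively and is active.
Itaconate is absent, so SibQ is inactive.
With no repressor bound, *yilL* is transcribed.
So YilL is produced and active.
With repressor PurU bound, *velR* is not transcribed.
So VelR is not produced.
Required activator VelR is absent, so *nolF* is not transcribed.
So NolF is not produced.
Citrulline is present, so GorQ is active.
No repressor is bound and GorQ is active, so *yilE* is transcribed.
So YilE is produced and active.
With repressor YilE bound, *bexS* is not transcribed.
So BexS is not produced.
With no repressor bound, *cilG* is transcribed.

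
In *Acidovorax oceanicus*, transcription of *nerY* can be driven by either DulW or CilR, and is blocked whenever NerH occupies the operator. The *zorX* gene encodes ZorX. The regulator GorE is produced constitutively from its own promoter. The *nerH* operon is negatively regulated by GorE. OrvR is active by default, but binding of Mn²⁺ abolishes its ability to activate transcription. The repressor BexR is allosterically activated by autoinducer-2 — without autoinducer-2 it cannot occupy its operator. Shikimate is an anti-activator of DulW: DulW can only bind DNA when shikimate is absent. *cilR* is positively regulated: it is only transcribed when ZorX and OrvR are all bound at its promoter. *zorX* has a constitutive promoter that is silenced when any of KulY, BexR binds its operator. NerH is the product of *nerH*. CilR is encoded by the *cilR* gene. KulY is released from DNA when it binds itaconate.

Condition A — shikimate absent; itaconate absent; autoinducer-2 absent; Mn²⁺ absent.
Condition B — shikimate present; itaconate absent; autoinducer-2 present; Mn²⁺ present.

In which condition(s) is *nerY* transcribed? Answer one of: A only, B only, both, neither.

A only

Condition A:
GorE is produced constitutively and is active.
With repressor GorE bound, *nerH* is not transcribed.
So NerH is not produced.
Shikimate is absent, so DulW is active.
Itaconate is absent, so KulY is active.
Autoinducer-2 is absent, so BexR is inactive.
With repressor KulY bound, *zorX* is not transcribed.
So ZorX is not produced.
Mn²⁺ is absent, so OrvR is active.
Required activator ZorX is absent, so *cilR* is not transcribed.
So CilR is not produced.
Activator DulW is present, so *nerY* is transcribed.
→ *nerY* is ON in A.
Condition B:
GorE is produced constitutively and is active.
With repressor GorE bound, *nerH* is not transcribed.
So NerH is not produced.
Shikimate is present, so DulW is inactive.
Itaconate is absent, so KulY is active.
Autoinducer-2 is present, so BexR is active.
With repressor KulY bound, *zorX* is not transcribed.
So ZorX is not produced.
Mn²⁺ is present, so OrvR is inactive.
Required activator ZorX is absent, so *cilR* is not transcribed.
So CilR is not produced.
No activator is available at the *nerY* promoter, so *nerY* is not transcribed.
→ *nerY* is OFF in B.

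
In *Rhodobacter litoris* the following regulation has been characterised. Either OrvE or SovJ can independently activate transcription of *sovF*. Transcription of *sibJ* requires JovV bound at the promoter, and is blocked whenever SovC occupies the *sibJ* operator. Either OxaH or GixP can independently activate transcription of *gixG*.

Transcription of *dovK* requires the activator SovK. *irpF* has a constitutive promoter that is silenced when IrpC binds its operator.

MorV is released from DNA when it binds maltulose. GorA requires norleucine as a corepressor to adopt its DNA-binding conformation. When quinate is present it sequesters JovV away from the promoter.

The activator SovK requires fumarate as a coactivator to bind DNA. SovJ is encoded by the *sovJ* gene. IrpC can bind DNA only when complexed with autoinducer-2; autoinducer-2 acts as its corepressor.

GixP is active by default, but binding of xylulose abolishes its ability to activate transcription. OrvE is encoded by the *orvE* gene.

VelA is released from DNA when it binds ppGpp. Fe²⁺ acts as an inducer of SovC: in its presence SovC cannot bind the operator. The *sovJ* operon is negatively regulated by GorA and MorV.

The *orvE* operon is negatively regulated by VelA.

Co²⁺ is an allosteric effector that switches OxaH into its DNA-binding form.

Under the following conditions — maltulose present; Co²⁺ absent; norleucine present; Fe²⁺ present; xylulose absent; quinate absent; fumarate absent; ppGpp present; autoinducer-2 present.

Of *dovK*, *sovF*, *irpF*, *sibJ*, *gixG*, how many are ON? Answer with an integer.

3

Fumarate is absent, so SovK is inactive.
Required activator SovK is absent, so *dovK* is not transcribed.
→ *dovK* is OFF.
ppGpp is present, so VelA is inactive.
With no repressor bound, *orvE* is transcribed.
So OrvE is produced and active.
Norleucine is present, so GorA is active.
Maltulose is present, so MorV is inactive.
With repressor GorA bound, *sovJ* is not transcribed.
So SovJ is not produced.
Activator OrvE is present, so *sovF* is transcribed.
→ *sovF* is ON.
Autoinducer-2 is present, so IrpC is active.
With repressor IrpC bound, *irpF* is not transcribed.
→ *irpF* is OFF.
Quinate is absent, so JovV is active.
Fe²⁺ is present, so SovC is inactive.
No repressor is bound and JovV is active, so *sibJ* is transcribed.
→ *sibJ* is ON.
Co²⁺ is absent, so OxaH is inactive.
Xylulose is absent, so GixP is active.
Activator GixP is present, so *gixG* is transcribed.
→ *gixG* is ON.
3 of the 5 genes are transcribed.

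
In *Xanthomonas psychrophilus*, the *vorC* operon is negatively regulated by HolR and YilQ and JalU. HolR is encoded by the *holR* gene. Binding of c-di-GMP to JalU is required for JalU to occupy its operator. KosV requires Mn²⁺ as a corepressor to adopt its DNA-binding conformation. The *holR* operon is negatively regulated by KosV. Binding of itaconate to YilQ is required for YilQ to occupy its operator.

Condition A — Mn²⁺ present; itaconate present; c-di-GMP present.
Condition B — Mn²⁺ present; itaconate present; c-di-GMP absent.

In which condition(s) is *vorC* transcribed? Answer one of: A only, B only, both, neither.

Condition A:
Mn²⁺ is present, so KosV is active.
With repressor KosV bound, *holR* is not transcribed.
So HolR is not produced.
Itaconate is present, so YilQ is active.
c-di-GMP is present, so JalU is active.
With repressor YilQ bound, *vorC* is not transcribed.
→ *vorC* is OFF in A.
Condition B:
Mn²⁺ is present, so KosV is active.
With repressor KosV bound, *holR* is not transcribed.
So HolR is not produced.
Itaconate is present, so YilQ is active.
c-di-GMP is absent, so JalU is inactive.
With repressor YilQ bound, *vorC* is not transcribed.
→ *vorC* is OFF in B.

neither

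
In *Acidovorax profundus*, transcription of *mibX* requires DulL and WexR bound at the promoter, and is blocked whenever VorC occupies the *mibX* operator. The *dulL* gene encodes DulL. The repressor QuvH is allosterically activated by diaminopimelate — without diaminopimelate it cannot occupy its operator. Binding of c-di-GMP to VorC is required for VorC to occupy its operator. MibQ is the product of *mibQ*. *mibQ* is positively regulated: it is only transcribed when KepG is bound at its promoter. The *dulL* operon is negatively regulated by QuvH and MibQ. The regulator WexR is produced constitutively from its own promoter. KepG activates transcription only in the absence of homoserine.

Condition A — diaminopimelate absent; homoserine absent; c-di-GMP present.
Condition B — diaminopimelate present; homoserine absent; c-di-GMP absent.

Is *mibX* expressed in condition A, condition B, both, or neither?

Condition A:
Diaminopimelate is absent, so QuvH is inactive.
Homoserine is absent, so KepG is active.
No repressor is bound and KepG is active, so *mibQ* is transcribed.
So MibQ is produced and active.
With repressor MibQ bound, *dulL* is not transcribed.
So DulL is not produced.
WexR is produced constitutively and is active.
c-di-GMP is present, so VorC is active.
With repressor VorC bound, *mibX* is not transcribed.
→ *mibX* is OFF in A.
Condition B:
Diaminopimelate is present, so QuvH is active.
Homoserine is absent, so KepG is active.
No repressor is bound and KepG is active, so *mibQ* is transcribed.
So MibQ is produced and active.
With repressor QuvH bound, *dulL* is not transcribed.
So DulL is not produced.
WexR is produced constitutively and is active.
c-di-GMP is absent, so VorC is inactive.
Required activator DulL is absent, so *mibX* is not transcribed.
→ *mibX* is OFF in B.

neither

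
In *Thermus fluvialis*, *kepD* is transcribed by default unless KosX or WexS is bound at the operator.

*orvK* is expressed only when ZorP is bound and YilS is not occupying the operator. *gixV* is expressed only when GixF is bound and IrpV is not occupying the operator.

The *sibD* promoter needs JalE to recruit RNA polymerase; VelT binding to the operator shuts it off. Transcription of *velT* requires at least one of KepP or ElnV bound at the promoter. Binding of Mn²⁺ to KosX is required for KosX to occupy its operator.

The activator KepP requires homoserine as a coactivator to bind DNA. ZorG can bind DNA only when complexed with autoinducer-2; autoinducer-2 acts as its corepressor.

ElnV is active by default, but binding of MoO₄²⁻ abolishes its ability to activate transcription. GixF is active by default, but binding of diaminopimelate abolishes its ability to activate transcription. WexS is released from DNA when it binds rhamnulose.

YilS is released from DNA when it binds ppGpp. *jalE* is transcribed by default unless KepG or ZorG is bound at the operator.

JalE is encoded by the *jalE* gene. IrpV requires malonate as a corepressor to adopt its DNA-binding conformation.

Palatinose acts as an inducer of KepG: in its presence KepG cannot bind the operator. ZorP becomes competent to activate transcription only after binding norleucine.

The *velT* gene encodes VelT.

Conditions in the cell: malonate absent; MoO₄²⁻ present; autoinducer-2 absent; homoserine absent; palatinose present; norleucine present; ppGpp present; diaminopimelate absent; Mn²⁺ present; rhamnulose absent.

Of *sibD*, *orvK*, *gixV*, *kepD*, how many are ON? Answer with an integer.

3

Homoserine is absent, so KepP is inactive.
MoO₄²⁻ is present, so ElnV is inactive.
No activator is available at the *velT* promoter, so *velT* is not transcribed.
So VelT is not produced.
Palatinose is present, so KepG is inactive.
Autoinducer-2 is absent, so ZorG is inactive.
With no repressor bound, *jalE* is transcribed.
So JalE is produced and active.
No repressor is bound and JalE is active, so *sibD* is transcribed.
→ *sibD* is ON.
ppGpp is present, so YilS is inactive.
Norleucine is present, so ZorP is active.
No repressor is bound and ZorP is active, so *orvK* is transcribed.
→ *orvK* is ON.
Malonate is absent, so IrpV is inactive.
Diaminopimelate is absent, so GixF is active.
No repressor is bound and GixF is active, so *gixV* is transcribed.
→ *gixV* is ON.
Mn²⁺ is present, so KosX is active.
Rhamnulose is absent, so WexS is active.
With repressor KosX bound, *kepD* is not transcribed.
→ *kepD* is OFF.
3 of the 4 genes are transcribed.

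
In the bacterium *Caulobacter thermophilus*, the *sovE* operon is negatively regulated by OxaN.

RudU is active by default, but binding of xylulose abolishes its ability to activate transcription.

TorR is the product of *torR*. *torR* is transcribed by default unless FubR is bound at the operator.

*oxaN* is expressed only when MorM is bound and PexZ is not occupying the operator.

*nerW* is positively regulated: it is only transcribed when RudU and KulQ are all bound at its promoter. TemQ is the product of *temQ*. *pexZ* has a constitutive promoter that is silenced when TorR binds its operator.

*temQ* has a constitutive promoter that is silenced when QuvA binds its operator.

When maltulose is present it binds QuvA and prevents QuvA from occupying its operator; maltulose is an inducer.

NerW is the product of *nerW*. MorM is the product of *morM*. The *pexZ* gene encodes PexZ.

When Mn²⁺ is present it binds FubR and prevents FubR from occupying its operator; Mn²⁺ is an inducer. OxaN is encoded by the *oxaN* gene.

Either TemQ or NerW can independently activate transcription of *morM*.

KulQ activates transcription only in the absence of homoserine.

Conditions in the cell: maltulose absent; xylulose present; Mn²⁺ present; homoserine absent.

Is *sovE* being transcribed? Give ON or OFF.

ON

Maltulose is absent, so QuvA is active.
With repressor QuvA bound, *temQ* is not transcribed.
So TemQ is not produced.
Xylulose is present, so RudU is inactive.
Homoserine is absent, so KulQ is active.
Required activator RudU is absent, so *nerW* is not transcribed.
So NerW is not produced.
No activator is available at the *morM* promoter, so *morM* is not transcribed.
So MorM is not produced.
Mn²⁺ is present, so FubR is inactive.
With no repressor bound, *torR* is transcribed.
So TorR is produced and active.
With repressor TorR bound, *pexZ* is not transcribed.
So PexZ is not produced.
Required activator MorM is absent, so *oxaN* is not transcribed.
So OxaN is not produced.
With no repressor bound, *sovE* is transcribed.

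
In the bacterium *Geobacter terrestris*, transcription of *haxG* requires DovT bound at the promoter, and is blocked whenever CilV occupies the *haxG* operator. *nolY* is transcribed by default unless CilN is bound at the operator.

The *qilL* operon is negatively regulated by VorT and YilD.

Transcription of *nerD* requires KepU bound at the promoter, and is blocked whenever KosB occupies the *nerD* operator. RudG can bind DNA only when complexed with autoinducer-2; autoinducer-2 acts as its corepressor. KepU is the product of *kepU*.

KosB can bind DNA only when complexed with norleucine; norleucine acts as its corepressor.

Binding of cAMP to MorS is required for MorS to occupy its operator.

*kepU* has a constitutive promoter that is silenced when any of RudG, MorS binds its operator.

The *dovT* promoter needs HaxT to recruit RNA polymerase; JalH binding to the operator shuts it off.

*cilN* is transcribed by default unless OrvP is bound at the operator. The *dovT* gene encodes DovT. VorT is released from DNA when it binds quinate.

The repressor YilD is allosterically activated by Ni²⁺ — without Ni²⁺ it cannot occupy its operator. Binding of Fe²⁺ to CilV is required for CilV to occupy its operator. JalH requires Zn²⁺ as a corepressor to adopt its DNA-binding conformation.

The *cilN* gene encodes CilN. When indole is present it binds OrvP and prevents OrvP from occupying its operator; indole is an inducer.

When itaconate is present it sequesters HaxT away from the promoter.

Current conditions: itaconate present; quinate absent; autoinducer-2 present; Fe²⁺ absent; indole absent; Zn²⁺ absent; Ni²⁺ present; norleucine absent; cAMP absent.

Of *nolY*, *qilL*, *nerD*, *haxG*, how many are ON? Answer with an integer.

1

Indole is absent, so OrvP is active.
With repressor OrvP bound, *cilN* is not transcribed.
So CilN is not produced.
With no repressor bound, *nolY* is transcribed.
→ *nolY* is ON.
Quinate is absent, so VorT is active.
Ni²⁺ is present, so YilD is active.
With repressor VorT bound, *qilL* is not transcribed.
→ *qilL* is OFF.
Autoinducer-2 is present, so RudG is active.
cAMP is absent, so MorS is inactive.
With repressor RudG bound, *kepU* is not transcribed.
So KepU is not produced.
Norleucine is absent, so KosB is inactive.
Required activator KepU is absent, so *nerD* is not transcribed.
→ *nerD* is OFF.
Itaconate is present, so HaxT is inactive.
Zn²⁺ is absent, so JalH is inactive.
Required activator HaxT is absent, so *dovT* is not transcribed.
So DovT is not produced.
Fe²⁺ is absent, so CilV is inactive.
Required activator DovT is absent, so *haxG* is not transcribed.
→ *haxG* is OFF.
1 of the 4 genes is transcribed.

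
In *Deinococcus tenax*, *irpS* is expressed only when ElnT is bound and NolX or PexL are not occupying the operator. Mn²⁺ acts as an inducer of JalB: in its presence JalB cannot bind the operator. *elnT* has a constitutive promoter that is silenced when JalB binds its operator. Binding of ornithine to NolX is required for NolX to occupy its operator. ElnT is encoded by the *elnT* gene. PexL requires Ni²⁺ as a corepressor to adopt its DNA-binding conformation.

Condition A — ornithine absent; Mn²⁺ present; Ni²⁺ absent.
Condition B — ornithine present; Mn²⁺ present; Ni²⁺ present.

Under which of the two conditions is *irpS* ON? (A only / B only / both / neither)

Condition A:
Ornithine is absent, so NolX is inactive.
Mn²⁺ is present, so JalB is inactive.
With no repressor bound, *elnT* is transcribed.
So ElnT is produced and active.
Ni²⁺ is absent, so PexL is inactive.
No repressor is bound and ElnT is active, so *irpS* is transcribed.
→ *irpS* is ON in A.
Condition B:
Ornithine is present, so NolX is active.
Mn²⁺ is present, so JalB is inactive.
With no repressor bound, *elnT* is transcribed.
So ElnT is produced and active.
Ni²⁺ is present, so PexL is active.
With repressor NolX bound, *irpS* is not transcribed.
→ *irpS* is OFF in B.

A only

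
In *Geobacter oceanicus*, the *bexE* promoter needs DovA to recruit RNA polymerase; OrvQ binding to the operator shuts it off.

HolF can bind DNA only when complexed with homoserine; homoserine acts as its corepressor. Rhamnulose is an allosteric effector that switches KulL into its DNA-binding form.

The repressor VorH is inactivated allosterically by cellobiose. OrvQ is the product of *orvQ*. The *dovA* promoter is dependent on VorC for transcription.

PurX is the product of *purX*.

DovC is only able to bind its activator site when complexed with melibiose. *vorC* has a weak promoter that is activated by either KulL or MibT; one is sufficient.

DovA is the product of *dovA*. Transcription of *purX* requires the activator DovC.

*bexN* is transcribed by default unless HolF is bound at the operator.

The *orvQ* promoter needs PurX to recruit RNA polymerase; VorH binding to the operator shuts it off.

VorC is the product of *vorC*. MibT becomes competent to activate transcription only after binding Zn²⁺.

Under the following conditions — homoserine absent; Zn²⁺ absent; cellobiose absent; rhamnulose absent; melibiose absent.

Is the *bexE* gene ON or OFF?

OFF

Melibiose is absent, so DovC is inactive.
Required activator DovC is absent, so *purX* is not transcribed.
So PurX is not produced.
Cellobiose is absent, so VorH is active.
With repressor VorH bound, *orvQ* is not transcribed.
So OrvQ is not produced.
Rhamnulose is absent, so KulL is inactive.
Zn²⁺ is absent, so MibT is inactive.
No activator is available at the *vorC* promoter, so *vorC* is not transcribed.
So VorC is not produced.
Required activator VorC is absent, so *dovA* is not transcribed.
So DovA is not produced.
Required activator DovA is absent, so *bexE* is not transcribed.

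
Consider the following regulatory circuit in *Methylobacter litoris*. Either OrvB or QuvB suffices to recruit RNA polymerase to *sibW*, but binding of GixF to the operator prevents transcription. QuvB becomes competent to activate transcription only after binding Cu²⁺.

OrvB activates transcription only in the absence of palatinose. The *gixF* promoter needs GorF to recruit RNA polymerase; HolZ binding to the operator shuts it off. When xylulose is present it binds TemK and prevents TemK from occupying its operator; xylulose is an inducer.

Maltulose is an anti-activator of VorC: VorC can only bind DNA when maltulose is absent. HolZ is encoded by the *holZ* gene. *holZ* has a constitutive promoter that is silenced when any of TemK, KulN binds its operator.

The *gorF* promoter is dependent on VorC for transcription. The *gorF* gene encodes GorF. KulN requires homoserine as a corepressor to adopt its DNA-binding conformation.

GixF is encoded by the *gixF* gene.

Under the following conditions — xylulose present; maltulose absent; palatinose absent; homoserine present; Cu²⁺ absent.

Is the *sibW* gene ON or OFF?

Palatinose is absent, so OrvB is active.
Cu²⁺ is absent, so QuvB is inactive.
Maltulose is absent, so VorC is active.
No repressor is bound and VorC is active, so *gorF* is transcribed.
So GorF is produced and active.
Xylulose is present, so TemK is inactive.
Homoserine is present, so KulN is active.
With repressor KulN bound, *holZ* is not transcribed.
So HolZ is not produced.
No repressor is bound and GorF is active, so *gixF* is transcribed.
So GixF is produced and active.
With repressor GixF bound, *sibW* is not transcribed.

OFF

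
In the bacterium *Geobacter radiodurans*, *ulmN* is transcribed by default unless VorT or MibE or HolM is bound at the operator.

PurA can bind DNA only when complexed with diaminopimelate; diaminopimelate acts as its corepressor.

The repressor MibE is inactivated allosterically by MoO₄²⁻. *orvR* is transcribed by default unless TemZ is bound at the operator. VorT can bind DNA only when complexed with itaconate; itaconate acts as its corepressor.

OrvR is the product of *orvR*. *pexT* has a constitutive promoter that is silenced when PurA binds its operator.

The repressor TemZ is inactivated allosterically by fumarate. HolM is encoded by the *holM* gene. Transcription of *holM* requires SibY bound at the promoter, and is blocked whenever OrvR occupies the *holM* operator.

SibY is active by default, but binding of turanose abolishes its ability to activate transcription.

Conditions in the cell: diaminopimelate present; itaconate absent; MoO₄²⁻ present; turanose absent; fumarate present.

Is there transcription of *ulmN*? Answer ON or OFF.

Itaconate is absent, so VorT is inactive.
MoO₄²⁻ is present, so MibE is inactive.
Turanose is absent, so SibY is active.
Fumarate is present, so TemZ is inactive.
With no repressor bound, *orvR* is transcribed.
So OrvR is produced and active.
With repressor OrvR bound, *holM* is not transcribed.
So HolM is not produced.
With no repressor bound, *ulmN* is transcribed.

ON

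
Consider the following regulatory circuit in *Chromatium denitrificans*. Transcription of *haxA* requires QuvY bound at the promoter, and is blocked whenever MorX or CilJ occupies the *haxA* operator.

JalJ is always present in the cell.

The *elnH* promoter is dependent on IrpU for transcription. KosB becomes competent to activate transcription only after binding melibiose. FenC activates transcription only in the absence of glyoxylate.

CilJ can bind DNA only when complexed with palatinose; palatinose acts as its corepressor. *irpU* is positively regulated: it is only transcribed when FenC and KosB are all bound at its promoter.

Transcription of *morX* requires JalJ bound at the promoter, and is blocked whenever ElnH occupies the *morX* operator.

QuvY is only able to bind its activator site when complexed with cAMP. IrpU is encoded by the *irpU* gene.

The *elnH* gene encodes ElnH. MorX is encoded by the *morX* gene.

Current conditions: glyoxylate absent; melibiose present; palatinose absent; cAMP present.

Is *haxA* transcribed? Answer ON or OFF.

cAMP is present, so QuvY is active.
Glyoxylate is absent, so FenC is active.
Melibiose is present, so KosB is active.
No repressor is bound and FenC and KosB are active, so *irpU* is transcribed.
So IrpU is produced and active.
No repressor is bound and IrpU is active, so *elnH* is transcribed.
So ElnH is produced and active.
JalJ is produced constitutively and is active.
With repressor ElnH bound, *morX* is not transcribed.
So MorX is not produced.
Palatinose is absent, so CilJ is inactive.
No repressor is bound and QuvY is active, so *haxA* is transcribed.

ON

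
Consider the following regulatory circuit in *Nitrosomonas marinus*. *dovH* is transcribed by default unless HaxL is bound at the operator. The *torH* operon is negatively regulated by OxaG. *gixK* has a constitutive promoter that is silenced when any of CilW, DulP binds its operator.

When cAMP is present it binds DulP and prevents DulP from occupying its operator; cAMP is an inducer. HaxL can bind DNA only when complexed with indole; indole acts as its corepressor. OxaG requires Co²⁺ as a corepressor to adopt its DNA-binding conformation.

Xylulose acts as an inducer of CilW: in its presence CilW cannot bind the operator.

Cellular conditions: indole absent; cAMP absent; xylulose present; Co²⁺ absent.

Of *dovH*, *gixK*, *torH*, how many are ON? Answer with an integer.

2

Indole is absent, so HaxL is inactive.
With no repressor bound, *dovH* is transcribed.
→ *dovH* is ON.
Xylulose is present, so CilW is inactive.
cAMP is absent, so DulP is active.
With repressor DulP bound, *gixK* is not transcribed.
→ *gixK* is OFF.
Co²⁺ is absent, so OxaG is inactive.
With no repressor bound, *torH* is transcribed.
→ *torH* is ON.
2 of the 3 genes are transcribed.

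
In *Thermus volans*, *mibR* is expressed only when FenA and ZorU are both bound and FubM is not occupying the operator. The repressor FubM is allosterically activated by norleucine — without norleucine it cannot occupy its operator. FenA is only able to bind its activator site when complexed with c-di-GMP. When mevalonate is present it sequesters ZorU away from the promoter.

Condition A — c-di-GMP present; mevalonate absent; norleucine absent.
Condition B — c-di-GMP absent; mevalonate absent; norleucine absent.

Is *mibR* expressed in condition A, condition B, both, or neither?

A only

Condition A:
c-di-GMP is present, so FenA is active.
Mevalonate is absent, so ZorU is active.
Norleucine is absent, so FubM is inactive.
No repressor is bound and FenA and ZorU are active, so *mibR* is transcribed.
→ *mibR* is ON in A.
Condition B:
c-di-GMP is absent, so FenA is inactive.
Mevalonate is absent, so ZorU is active.
Norleucine is absent, so FubM is inactive.
Required activator FenA is absent, so *mibR* is not transcribed.
→ *mibR* is OFF in B.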